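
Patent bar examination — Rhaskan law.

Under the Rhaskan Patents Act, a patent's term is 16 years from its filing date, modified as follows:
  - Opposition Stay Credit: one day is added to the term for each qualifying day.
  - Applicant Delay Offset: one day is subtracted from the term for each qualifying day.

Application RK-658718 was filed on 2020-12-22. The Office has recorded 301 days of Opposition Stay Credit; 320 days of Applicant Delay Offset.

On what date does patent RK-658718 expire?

Base term: filing date + 16 years → 22 December 2036.
Opposition Stay Credit: +301 days → 19 October 2037.
Applicant Delay Offset: −320 days → 3 December 2036.

December 3, 2036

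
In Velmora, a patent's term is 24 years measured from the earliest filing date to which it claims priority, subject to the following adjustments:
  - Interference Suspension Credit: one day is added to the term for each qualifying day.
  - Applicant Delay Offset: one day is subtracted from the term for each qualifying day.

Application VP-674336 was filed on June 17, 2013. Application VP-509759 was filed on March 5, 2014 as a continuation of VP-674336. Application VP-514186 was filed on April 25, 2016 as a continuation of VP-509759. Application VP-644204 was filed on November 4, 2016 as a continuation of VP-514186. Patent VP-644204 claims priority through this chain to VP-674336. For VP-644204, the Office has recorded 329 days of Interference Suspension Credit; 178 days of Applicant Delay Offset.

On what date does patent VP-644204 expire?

Earliest priority filing: 17 June 2013.
Base term: 17 June 2013 + 24 years → 17 June 2037.
Interference Suspension Credit: +329 days → 12 May 2038.
Applicant Delay Offset: −178 days → 15 November 2037.

2037-11-15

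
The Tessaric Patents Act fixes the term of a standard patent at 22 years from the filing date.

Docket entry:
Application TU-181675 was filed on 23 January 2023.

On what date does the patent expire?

Filing date + 22 years → 23 January 2045.

January 23, 2045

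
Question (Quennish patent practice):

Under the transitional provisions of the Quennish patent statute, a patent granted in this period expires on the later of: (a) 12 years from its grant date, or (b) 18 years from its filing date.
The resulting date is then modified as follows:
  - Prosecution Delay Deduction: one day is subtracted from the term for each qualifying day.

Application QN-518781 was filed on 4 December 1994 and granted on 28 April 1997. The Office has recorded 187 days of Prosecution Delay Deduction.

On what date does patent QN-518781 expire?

(a) grant + 12 years → 28 April 2009.
(b) filing + 18 years → 4 December 2012.
Later of the two: 4 December 2012.
Prosecution Delay Deduction: −187 days → 31 May 2012.

2012-05-31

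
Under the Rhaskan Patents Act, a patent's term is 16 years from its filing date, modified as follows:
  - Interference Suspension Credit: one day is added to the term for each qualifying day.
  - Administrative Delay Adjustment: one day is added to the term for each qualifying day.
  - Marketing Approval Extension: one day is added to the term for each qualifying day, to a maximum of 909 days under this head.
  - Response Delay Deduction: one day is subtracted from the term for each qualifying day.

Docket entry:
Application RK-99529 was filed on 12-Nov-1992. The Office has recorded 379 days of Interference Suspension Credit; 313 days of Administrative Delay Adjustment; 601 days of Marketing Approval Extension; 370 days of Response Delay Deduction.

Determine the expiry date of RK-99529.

Base term: filing date + 16 years → 12 November 2008.
Interference Suspension Credit: +379 days → 26 November 2009.
Administrative Delay Adjustment: +313 days → 5 October 2010.
Marketing Approval Extension: 601 days (within the 909-day cap) → +601 days → 28 May 2012.
Response Delay Deduction: −370 days → 24 May 2011.

2011-05-24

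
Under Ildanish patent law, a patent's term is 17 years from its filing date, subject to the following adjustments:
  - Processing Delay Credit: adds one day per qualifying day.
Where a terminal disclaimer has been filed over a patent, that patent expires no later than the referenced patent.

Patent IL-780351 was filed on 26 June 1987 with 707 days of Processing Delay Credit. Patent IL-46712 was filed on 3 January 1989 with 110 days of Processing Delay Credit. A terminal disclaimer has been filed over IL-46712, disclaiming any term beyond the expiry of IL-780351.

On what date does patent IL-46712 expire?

April 23, 2006

Natural term of IL-46712:
  Base: filing + 17 years → 3 January 2006.
  Processing Delay Credit: +110 days → 23 April 2006.
Expiry of referenced patent IL-780351:
  Base: filing + 17 years → 26 June 2004.
  Processing Delay Credit: +707 days → 3 June 2006.
Terminal disclaimer: IL-46712 expires on the earlier of 23 April 2006 and 3 June 2006.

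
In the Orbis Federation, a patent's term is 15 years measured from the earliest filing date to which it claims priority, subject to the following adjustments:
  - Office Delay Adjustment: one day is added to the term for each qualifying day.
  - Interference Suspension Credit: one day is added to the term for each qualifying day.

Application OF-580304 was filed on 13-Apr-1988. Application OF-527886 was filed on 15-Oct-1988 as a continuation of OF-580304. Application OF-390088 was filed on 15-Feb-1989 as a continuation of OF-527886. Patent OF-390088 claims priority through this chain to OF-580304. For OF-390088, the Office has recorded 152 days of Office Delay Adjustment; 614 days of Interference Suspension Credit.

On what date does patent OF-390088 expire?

2005-05-18

Earliest priority filing: 13 April 1988.
Base term: 13 April 1988 + 15 years → 13 April 2003.
Office Delay Adjustment: +152 days → 12 September 2003.
Interference Suspension Credit: +614 days → 18 May 2005.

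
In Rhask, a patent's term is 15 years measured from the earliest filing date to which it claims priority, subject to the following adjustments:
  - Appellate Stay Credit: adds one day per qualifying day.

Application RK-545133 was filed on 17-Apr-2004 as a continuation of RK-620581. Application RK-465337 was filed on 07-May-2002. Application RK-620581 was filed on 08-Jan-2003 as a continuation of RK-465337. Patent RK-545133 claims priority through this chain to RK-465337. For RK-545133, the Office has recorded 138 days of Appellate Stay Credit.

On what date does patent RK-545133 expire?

September 22, 2017

Earliest priority filing: 7 May 2002.
Base term: 7 May 2002 + 15 years → 7 May 2017.
Appellate Stay Credit: +138 days → 22 September 2017.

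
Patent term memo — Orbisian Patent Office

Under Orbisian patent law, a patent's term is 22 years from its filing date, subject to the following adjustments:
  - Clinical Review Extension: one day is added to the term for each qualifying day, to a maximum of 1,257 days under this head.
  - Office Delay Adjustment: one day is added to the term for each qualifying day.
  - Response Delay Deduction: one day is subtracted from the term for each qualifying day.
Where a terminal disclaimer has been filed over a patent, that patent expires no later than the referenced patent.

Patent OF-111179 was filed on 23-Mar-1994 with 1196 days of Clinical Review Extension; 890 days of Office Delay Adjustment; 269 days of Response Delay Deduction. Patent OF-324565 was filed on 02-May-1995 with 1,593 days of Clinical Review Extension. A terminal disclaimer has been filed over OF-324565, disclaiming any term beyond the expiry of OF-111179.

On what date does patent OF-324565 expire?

Natural term of OF-324565:
  Base: filing + 22 years → 2 May 2017.
  Clinical Review Extension: 1593 days claimed exceeds the 1257-day cap, so +1257 days → 10 October 2020.
Expiry of referenced patent OF-111179:
  Base: filing + 22 years → 23 March 2016.
  Clinical Review Extension: 1196 days (within the 1257-day cap) → +1196 days → 2 July 2019.
  Office Delay Adjustment: +890 days → 8 December 2021.
  Response Delay Deduction: −269 days → 14 March 2021.
Terminal disclaimer: OF-324565 expires on the earlier of 10 October 2020 and 14 March 2021.

October 10, 2020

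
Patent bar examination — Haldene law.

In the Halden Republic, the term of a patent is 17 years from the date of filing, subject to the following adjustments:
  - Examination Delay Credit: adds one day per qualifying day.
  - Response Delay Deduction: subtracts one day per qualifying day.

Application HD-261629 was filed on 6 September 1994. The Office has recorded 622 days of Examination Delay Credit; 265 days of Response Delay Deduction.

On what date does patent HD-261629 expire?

Base term: filing date + 17 years → 6 September 2011.
Examination Delay Credit: +622 days → 20 May 2013.
Response Delay Deduction: −265 days → 28 August 2012.

2012-08-28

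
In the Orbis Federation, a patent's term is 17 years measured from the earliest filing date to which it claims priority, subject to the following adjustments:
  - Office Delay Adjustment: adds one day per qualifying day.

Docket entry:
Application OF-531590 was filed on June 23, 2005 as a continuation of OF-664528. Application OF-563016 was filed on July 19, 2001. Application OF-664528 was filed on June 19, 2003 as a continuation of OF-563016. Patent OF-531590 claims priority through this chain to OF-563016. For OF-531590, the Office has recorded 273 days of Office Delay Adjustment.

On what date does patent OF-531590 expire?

April 18, 2019

Earliest priority filing: 19 July 2001.
Base term: 19 July 2001 + 17 years → 19 July 2018.
Office Delay Adjustment: +273 days → 18 April 2019.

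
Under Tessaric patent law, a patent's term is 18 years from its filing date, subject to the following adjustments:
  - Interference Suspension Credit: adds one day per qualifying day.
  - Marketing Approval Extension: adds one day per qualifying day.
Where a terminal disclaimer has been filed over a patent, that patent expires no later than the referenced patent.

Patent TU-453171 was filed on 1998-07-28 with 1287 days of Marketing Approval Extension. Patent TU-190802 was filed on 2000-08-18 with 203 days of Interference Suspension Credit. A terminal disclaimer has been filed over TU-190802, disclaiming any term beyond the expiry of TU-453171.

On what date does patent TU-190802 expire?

Natural term of TU-190802:
  Base: filing + 18 years → 18 August 2018.
  Interference Suspension Credit: +203 days → 9 March 2019.
Expiry of referenced patent TU-453171:
  Base: filing + 18 years → 28 July 2016.
  Marketing Approval Extension: +1287 days → 5 February 2020.
Terminal disclaimer: TU-190802 expires on the earlier of 9 March 2019 and 5 February 2020.

2019-03-09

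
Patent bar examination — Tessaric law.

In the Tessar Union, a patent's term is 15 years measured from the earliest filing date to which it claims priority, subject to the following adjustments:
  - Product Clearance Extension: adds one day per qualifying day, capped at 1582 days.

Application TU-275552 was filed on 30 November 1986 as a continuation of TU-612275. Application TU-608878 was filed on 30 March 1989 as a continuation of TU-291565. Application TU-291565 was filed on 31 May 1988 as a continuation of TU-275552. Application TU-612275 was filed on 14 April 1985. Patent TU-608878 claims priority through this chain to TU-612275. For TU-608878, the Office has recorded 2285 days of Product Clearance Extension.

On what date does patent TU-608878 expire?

Earliest priority filing: 14 April 1985.
Base term: 14 April 1985 + 15 years → 14 April 2000.
Product Clearance Extension: 2285 days claimed exceeds the 1582-day cap, so +1582 days → 13 August 2004.

2004-08-13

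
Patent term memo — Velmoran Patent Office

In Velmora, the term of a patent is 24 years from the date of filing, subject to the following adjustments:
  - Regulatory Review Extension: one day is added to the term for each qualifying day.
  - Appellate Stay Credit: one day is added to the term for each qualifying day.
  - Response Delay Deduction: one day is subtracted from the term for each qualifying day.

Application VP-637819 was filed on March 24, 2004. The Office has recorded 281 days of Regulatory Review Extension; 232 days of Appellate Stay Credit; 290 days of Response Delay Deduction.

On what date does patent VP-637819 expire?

Base term: filing date + 24 years → 24 March 2028.
Regulatory Review Extension: +281 days → 30 December 2028.
Appellate Stay Credit: +232 days → 19 August 2029.
Response Delay Deduction: −290 days → 2 November 2028.

2028-11-02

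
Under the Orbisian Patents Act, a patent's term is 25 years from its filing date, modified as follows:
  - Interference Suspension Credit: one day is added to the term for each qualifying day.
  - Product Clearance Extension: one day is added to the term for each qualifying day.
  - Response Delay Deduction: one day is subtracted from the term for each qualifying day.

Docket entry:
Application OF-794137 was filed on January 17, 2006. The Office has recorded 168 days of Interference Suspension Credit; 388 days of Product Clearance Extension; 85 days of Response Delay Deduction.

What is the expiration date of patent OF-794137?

Base term: filing date + 25 years → 17 January 2031.
Interference Suspension Credit: +168 days → 4 July 2031.
Product Clearance Extension: +388 days → 26 July 2032.
Response Delay Deduction: −85 days → 2 May 2032.

May 2, 2032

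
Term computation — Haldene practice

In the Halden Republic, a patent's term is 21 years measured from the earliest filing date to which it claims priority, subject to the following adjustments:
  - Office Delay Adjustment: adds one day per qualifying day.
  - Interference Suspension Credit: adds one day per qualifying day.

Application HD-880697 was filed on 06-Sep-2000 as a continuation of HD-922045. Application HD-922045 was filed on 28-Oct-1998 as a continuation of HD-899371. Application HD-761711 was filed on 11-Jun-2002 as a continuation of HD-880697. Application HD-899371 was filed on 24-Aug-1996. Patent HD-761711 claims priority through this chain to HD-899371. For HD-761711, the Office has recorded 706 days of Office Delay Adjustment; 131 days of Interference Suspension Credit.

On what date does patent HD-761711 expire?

December 9, 2019

Earliest priority filing: 24 August 1996.
Base term: 24 August 1996 + 21 years → 24 August 2017.
Office Delay Adjustment: +706 days → 31 July 2019.
Interference Suspension Credit: +131 days → 9 December 2019.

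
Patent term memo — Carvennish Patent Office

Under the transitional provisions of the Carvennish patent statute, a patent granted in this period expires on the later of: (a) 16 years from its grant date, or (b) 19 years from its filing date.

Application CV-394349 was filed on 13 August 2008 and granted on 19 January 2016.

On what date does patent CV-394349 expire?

(a) grant + 16 years → 19 January 2032.
(b) filing + 19 years → 13 August 2027.
Later of the two: 19 January 2032.

2032-01-19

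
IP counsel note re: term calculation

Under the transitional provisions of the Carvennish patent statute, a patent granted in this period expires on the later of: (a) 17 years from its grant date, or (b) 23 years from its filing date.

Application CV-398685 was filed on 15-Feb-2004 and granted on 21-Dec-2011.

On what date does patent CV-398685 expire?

December 21, 2028

(a) grant + 17 years → 21 December 2028.
(b) filing + 23 years → 15 February 2027.
Later of the two: 21 December 2028.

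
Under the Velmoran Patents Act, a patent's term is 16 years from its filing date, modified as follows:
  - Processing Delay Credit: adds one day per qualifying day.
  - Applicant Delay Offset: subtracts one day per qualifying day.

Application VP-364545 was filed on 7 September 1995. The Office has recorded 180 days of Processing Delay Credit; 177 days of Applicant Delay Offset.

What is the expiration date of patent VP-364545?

September 10, 2011

Base term: filing date + 16 years → 7 September 2011.
Processing Delay Credit: +180 days → 5 March 2012.
Applicant Delay Offset: −177 days → 10 September 2011.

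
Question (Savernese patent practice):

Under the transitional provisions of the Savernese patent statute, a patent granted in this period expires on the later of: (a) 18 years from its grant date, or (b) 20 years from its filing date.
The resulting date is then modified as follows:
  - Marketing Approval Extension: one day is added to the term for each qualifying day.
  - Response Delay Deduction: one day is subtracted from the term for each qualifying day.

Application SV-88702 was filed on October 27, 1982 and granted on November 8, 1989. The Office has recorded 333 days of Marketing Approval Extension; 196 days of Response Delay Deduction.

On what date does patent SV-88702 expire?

(a) grant + 18 years → 8 November 2007.
(b) filing + 20 years → 27 October 2002.
Later of the two: 8 November 2007.
Marketing Approval Extension: +333 days → 6 October 2008.
Response Delay Deduction: −196 days → 24 March 2008.

March 24, 2008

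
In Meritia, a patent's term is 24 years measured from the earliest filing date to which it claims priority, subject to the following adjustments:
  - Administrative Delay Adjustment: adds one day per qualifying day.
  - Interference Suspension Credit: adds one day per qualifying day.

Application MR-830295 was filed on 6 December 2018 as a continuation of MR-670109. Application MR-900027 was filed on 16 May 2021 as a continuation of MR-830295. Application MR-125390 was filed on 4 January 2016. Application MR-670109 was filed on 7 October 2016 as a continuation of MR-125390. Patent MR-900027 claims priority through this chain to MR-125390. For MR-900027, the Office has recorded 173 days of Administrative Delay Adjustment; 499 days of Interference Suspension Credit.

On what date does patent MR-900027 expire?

2041-11-06

Earliest priority filing: 4 January 2016.
Base term: 4 January 2016 + 24 years → 4 January 2040.
Administrative Delay Adjustment: +173 days → 25 June 2040.
Interference Suspension Credit: +499 days → 6 November 2041.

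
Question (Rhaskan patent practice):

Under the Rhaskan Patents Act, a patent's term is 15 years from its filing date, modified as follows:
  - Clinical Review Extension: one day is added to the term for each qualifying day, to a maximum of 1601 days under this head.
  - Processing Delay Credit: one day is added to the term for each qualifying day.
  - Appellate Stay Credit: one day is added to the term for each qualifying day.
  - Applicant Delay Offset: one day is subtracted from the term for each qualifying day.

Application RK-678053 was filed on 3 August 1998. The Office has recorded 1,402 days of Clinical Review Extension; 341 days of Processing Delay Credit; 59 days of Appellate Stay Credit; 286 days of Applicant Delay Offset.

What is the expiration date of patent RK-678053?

September 27, 2017

Base term: filing date + 15 years → 3 August 2013.
Clinical Review Extension: 1402 days (within the 1601-day cap) → +1402 days → 5 June 2017.
Processing Delay Credit: +341 days → 12 May 2018.
Appellate Stay Credit: +59 days → 10 July 2018.
Applicant Delay Offset: −286 days → 27 September 2017.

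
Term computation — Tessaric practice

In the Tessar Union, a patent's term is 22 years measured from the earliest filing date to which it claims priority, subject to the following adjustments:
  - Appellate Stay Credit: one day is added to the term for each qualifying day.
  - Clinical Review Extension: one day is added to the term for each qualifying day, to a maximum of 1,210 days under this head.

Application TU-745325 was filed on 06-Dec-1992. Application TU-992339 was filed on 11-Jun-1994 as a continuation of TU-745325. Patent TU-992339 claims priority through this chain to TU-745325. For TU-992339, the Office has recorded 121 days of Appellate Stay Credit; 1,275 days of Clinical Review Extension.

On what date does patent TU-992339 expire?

Earliest priority filing: 6 December 1992.
Base term: 6 December 1992 + 22 years → 6 December 2014.
Appellate Stay Credit: +121 days → 6 April 2015.
Clinical Review Extension: 1275 days claimed exceeds the 1210-day cap, so +1210 days → 29 July 2018.

July 29, 2018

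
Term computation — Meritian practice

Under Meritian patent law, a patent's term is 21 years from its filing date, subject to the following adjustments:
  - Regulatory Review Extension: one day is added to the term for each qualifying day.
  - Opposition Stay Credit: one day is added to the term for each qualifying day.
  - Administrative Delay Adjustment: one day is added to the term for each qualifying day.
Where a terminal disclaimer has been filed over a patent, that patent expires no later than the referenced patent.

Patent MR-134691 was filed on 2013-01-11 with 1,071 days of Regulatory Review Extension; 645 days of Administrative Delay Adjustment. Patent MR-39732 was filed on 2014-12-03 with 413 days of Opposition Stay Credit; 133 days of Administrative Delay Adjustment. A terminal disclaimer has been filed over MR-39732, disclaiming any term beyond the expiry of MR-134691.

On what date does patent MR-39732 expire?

Natural term of MR-39732:
  Base: filing + 21 years → 3 December 2035.
  Opposition Stay Credit: +413 days → 19 January 2037.
  Administrative Delay Adjustment: +133 days → 1 June 2037.
Expiry of referenced patent MR-134691:
  Base: filing + 21 years → 11 January 2034.
  Regulatory Review Extension: +1071 days → 17 December 2036.
  Administrative Delay Adjustment: +645 days → 23 September 2038.
Terminal disclaimer: MR-39732 expires on the earlier of 1 June 2037 and 23 September 2038.

2037-06-01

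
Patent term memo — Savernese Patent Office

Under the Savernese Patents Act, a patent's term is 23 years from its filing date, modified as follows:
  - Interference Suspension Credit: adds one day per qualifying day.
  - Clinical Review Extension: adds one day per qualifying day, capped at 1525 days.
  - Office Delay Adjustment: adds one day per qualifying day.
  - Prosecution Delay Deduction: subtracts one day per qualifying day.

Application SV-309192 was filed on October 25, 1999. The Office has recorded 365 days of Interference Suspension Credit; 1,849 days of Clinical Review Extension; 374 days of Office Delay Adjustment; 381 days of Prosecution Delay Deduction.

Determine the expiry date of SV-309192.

2027-12-21

Base term: filing date + 23 years → 25 October 2022.
Interference Suspension Credit: +365 days → 25 October 2023.
Clinical Review Extension: 1849 days claimed exceeds the 1525-day cap, so +1525 days → 28 December 2027.
Office Delay Adjustment: +374 days → 5 January 2029.
Prosecution Delay Deduction: −381 days → 21 December 2027.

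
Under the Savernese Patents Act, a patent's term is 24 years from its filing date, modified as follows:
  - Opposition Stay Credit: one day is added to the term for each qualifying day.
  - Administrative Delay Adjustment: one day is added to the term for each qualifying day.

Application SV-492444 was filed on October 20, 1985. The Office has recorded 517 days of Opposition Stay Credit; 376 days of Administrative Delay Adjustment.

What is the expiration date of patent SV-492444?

March 31, 2012

Base term: filing date + 24 years → 20 October 2009.
Opposition Stay Credit: +517 days → 21 March 2011.
Administrative Delay Adjustment: +376 days → 31 March 2012.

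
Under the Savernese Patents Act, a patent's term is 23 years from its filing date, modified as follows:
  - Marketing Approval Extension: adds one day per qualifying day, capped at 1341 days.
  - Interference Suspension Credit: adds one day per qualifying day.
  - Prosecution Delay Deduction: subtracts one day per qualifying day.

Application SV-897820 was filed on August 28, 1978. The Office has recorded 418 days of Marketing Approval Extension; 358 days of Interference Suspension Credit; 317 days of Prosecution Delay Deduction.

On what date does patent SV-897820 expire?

Base term: filing date + 23 years → 28 August 2001.
Marketing Approval Extension: 418 days (within the 1341-day cap) → +418 days → 20 October 2002.
Interference Suspension Credit: +358 days → 13 October 2003.
Prosecution Delay Deduction: −317 days → 30 November 2002.

2002-11-30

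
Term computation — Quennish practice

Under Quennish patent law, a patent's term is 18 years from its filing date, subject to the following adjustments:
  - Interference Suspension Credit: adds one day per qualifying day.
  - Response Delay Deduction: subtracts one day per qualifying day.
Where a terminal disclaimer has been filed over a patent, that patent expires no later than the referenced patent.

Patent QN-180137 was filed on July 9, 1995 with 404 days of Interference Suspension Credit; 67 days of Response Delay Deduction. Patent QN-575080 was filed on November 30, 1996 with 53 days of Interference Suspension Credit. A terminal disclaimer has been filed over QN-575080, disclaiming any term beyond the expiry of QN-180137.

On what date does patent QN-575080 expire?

2014-06-11

Natural term of QN-575080:
  Base: filing + 18 years → 30 November 2014.
  Interference Suspension Credit: +53 days → 22 January 2015.
Expiry of referenced patent QN-180137:
  Base: filing + 18 years → 9 July 2013.
  Interference Suspension Credit: +404 days → 17 August 2014.
  Response Delay Deduction: −67 days → 11 June 2014.
Terminal disclaimer: QN-575080 expires on the earlier of 22 January 2015 and 11 June 2014.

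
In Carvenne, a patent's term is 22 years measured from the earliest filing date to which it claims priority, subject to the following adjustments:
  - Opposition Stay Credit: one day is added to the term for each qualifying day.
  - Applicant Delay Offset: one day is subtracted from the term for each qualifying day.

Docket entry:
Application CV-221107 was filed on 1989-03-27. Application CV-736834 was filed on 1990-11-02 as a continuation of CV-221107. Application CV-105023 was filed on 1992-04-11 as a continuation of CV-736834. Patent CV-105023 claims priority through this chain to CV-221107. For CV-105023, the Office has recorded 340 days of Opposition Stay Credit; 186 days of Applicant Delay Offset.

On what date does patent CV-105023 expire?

August 28, 2011

Earliest priority filing: 27 March 1989.
Base term: 27 March 1989 + 22 years → 27 March 2011.
Opposition Stay Credit: +340 days → 1 March 2012.
Applicant Delay Offset: −186 days → 28 August 2011.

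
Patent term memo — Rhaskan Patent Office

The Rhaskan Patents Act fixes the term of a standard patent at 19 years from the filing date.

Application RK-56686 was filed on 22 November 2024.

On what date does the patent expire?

Filing date + 19 years → 22 November 2043.

November 22, 2043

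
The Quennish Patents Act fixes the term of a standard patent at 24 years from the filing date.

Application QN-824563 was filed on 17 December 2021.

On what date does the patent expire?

Filing date + 24 years → 17 December 2045.

2045-12-17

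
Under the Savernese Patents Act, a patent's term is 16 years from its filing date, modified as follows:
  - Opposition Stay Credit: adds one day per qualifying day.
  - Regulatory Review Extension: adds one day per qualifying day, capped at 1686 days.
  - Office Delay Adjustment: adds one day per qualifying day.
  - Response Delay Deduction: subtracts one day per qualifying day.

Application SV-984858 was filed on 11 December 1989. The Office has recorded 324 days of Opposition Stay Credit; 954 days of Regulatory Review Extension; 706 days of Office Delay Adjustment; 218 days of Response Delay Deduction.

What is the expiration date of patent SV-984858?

Base term: filing date + 16 years → 11 December 2005.
Opposition Stay Credit: +324 days → 31 October 2006.
Regulatory Review Extension: 954 days (within the 1686-day cap) → +954 days → 11 June 2009.
Office Delay Adjustment: +706 days → 18 May 2011.
Response Delay Deduction: −218 days → 12 October 2010.

October 12, 2010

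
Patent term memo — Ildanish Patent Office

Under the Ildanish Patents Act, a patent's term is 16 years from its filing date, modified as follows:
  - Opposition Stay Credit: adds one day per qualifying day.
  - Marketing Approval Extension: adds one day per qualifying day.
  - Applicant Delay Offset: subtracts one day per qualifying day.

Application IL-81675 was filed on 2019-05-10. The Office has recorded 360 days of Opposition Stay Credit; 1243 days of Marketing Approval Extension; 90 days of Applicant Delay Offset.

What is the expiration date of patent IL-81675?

July 1, 2039

Base term: filing date + 16 years → 10 May 2035.
Opposition Stay Credit: +360 days → 4 May 2036.
Marketing Approval Extension: +1243 days → 29 September 2039.
Applicant Delay Offset: −90 days → 1 July 2039.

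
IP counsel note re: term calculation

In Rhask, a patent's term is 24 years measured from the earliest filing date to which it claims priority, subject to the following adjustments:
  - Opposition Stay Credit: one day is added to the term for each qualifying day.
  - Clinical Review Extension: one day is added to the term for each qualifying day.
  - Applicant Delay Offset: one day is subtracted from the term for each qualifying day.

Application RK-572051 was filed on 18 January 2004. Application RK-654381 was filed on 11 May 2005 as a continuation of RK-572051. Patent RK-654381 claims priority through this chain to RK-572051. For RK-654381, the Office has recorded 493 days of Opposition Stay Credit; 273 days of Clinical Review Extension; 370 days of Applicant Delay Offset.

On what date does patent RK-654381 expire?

Earliest priority filing: 18 January 2004.
Base term: 18 January 2004 + 24 years → 18 January 2028.
Opposition Stay Credit: +493 days → 25 May 2029.
Clinical Review Extension: +273 days → 22 February 2030.
Applicant Delay Offset: −370 days → 17 February 2029.

2029-02-17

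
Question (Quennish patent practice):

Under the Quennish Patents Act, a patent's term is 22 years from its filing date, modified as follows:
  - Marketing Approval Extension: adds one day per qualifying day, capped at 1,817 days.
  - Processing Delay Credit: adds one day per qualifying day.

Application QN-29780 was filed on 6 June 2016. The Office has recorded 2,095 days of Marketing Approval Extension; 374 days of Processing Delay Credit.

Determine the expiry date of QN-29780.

June 5, 2044

Base term: filing date + 22 years → 6 June 2038.
Marketing Approval Extension: 2095 days claimed exceeds the 1817-day cap, so +1817 days → 28 May 2043.
Processing Delay Credit: +374 days → 5 June 2044.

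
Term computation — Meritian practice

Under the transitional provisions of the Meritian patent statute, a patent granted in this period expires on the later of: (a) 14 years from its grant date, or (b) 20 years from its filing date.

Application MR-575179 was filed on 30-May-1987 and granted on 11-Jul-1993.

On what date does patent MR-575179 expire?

July 11, 2007

(a) grant + 14 years → 11 July 2007.
(b) filing + 20 years → 30 May 2007.
Later of the two: 11 July 2007.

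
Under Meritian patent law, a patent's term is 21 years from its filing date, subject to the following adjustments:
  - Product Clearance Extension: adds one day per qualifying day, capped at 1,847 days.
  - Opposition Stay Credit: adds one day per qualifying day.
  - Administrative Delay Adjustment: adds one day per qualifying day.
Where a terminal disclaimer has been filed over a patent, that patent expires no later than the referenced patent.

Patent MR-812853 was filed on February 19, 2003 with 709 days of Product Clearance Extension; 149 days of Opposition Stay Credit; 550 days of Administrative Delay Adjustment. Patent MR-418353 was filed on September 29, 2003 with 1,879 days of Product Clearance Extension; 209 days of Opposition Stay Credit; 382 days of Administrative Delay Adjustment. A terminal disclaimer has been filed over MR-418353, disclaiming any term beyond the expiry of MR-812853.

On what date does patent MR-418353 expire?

Natural term of MR-418353:
  Base: filing + 21 years → 29 September 2024.
  Product Clearance Extension: 1879 days claimed exceeds the 1847-day cap, so +1847 days → 20 October 2029.
  Opposition Stay Credit: +209 days → 17 May 2030.
  Administrative Delay Adjustment: +382 days → 3 June 2031.
Expiry of referenced patent MR-812853:
  Base: filing + 21 years → 19 February 2024.
  Product Clearance Extension: 709 days (within the 1847-day cap) → +709 days → 28 January 2026.
  Opposition Stay Credit: +149 days → 26 June 2026.
  Administrative Delay Adjustment: +550 days → 28 December 2027.
Terminal disclaimer: MR-418353 expires on the earlier of 3 June 2031 and 28 December 2027.

2027-12-28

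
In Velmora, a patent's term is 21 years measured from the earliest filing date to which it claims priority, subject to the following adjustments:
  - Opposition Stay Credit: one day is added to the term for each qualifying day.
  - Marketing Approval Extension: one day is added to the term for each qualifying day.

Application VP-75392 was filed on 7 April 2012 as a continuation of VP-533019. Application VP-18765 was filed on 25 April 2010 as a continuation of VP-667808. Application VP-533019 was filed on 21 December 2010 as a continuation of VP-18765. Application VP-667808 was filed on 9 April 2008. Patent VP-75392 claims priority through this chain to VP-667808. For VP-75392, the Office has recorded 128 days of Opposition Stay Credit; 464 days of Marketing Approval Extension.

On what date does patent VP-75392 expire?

Earliest priority filing: 9 April 2008.
Base term: 9 April 2008 + 21 years → 9 April 2029.
Opposition Stay Credit: +128 days → 15 August 2029.
Marketing Approval Extension: +464 days → 22 November 2030.

2030-11-22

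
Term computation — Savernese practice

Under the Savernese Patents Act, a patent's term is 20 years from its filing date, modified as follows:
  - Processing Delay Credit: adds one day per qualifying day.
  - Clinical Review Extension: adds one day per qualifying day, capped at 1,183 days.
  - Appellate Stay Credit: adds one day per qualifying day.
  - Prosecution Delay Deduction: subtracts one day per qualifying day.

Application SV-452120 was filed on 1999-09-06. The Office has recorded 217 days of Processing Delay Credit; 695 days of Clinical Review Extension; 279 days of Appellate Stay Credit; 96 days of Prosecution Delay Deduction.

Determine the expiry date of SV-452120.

2022-09-05

Base term: filing date + 20 years → 6 September 2019.
Processing Delay Credit: +217 days → 10 April 2020.
Clinical Review Extension: 695 days (within the 1183-day cap) → +695 days → 6 March 2022.
Appellate Stay Credit: +279 days → 10 December 2022.
Prosecution Delay Deduction: −96 days → 5 September 2022.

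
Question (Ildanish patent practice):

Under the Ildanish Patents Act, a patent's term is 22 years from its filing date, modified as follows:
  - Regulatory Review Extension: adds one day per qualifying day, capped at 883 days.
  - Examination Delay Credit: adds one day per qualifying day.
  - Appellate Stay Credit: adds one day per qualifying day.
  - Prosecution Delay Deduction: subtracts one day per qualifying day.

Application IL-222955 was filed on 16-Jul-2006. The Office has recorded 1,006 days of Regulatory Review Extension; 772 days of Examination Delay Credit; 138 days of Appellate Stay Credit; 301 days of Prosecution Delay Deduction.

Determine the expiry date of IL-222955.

August 16, 2032

Base term: filing date + 22 years → 16 July 2028.
Regulatory Review Extension: 1006 days claimed exceeds the 883-day cap, so +883 days → 16 December 2030.
Examination Delay Credit: +772 days → 26 January 2033.
Appellate Stay Credit: +138 days → 13 June 2033.
Prosecution Delay Deduction: −301 days → 16 August 2032.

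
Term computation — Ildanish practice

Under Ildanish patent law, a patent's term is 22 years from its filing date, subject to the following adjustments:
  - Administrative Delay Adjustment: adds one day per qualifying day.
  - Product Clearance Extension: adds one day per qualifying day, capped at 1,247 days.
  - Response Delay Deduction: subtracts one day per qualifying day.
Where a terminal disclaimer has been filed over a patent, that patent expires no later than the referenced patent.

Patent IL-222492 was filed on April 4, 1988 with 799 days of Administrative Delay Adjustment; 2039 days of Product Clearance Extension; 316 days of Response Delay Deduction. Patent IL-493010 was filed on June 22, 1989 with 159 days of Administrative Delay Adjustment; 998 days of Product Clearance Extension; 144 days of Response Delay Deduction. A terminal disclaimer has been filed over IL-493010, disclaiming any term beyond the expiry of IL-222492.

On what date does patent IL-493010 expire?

Natural term of IL-493010:
  Base: filing + 22 years → 22 June 2011.
  Administrative Delay Adjustment: +159 days → 28 November 2011.
  Product Clearance Extension: 998 days (within the 1247-day cap) → +998 days → 22 August 2014.
  Response Delay Deduction: −144 days → 31 March 2014.
Expiry of referenced patent IL-222492:
  Base: filing + 22 years → 4 April 2010.
  Administrative Delay Adjustment: +799 days → 11 June 2012.
  Product Clearance Extension: 2039 days claimed exceeds the 1247-day cap, so +1247 days → 10 November 2015.
  Response Delay Deduction: −316 days → 29 December 2014.
Terminal disclaimer: IL-493010 expires on the earlier of 31 March 2014 and 29 December 2014.

March 31, 2014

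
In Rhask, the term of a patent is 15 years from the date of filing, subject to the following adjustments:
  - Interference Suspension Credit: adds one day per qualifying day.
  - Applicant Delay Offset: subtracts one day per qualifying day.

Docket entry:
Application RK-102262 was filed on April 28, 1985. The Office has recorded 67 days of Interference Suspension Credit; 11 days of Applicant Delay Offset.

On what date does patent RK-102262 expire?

Base term: filing date + 15 years → 28 April 2000.
Interference Suspension Credit: +67 days → 4 July 2000.
Applicant Delay Offset: −11 days → 23 June 2000.

2000-06-23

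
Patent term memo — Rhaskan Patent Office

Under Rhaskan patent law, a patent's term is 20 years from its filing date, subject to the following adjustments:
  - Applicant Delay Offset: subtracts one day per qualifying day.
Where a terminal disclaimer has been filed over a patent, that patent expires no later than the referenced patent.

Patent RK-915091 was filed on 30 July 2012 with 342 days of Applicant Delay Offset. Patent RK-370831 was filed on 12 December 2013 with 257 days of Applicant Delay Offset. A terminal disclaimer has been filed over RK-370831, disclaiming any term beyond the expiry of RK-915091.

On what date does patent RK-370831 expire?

Natural term of RK-370831:
  Base: filing + 20 years → 12 December 2033.
  Applicant Delay Offset: −257 days → 30 March 2033.
Expiry of referenced patent RK-915091:
  Base: filing + 20 years → 30 July 2032.
  Applicant Delay Offset: −342 days → 23 August 2031.
Terminal disclaimer: RK-370831 expires on the earlier of 30 March 2033 and 23 August 2031.

August 23, 2031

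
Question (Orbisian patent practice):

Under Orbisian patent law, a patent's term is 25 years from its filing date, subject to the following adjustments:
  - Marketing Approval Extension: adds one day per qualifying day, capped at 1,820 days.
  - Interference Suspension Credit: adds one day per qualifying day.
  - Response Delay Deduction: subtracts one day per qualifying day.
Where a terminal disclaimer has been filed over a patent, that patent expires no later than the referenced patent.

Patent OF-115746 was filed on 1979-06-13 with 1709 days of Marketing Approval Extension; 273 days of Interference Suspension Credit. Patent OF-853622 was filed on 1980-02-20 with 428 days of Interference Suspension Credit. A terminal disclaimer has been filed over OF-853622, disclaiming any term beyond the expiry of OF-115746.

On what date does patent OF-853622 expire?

Natural term of OF-853622:
  Base: filing + 25 years → 20 February 2005.
  Interference Suspension Credit: +428 days → 24 April 2006.
Expiry of referenced patent OF-115746:
  Base: filing + 25 years → 13 June 2004.
  Marketing Approval Extension: 1709 days (within the 1820-day cap) → +1709 days → 16 February 2009.
  Interference Suspension Credit: +273 days → 16 November 2009.
Terminal disclaimer: OF-853622 expires on the earlier of 24 April 2006 and 16 November 2009.

2006-04-24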